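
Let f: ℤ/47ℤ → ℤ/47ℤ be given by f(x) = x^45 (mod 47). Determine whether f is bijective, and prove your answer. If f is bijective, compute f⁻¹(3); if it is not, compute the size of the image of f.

16

Since 47 is prime, the nonzero elements of ℤ/47ℤ form a cyclic group of order 46.
As gcd(45, 46) = 1, raising to the 45th power is a bijection on this group: if a^45 ≡ b^45 then (ab^{−1})^45 = 1, and the only element of order dividing gcd(45, 46) = 1 is 1, so a = b.
With f(0) = 0 this makes f injective on all of ℤ/47ℤ, hence bijective (finite equal-size domain and codomain). In particular f is bijective.
Since f is bijective, we find the preimage of 3. The inverse of x ↦ x^45 on (ℤ/47ℤ)^× is x ↦ x^45, because 45·45 = 2025 = 44·46 + 1 ≡ 1 (mod 46) and x^{46} = 1 for x ≠ 0 (Fermat). So f⁻¹(3) = 3^45 mod 47.
Repeated squaring mod 47: 3^1 ≡ 3, 3^2 ≡ 3² = 9, 3^4 ≡ 9² = 81 ≡ 34, 3^8 ≡ 34² = 1156 ≡ 28, 3^16 ≡ 28² = 784 ≡ 32, 3^32 ≡ 32² = 1024 ≡ 37. Since 45 = 32 + 8 + 4 + 1, 3^45 ≡ 37·28·34·3: 37·28 = 1036 ≡ 2, then 2·34 = 68 ≡ 21, then 21·3 = 63 ≡ 16. So 3^45 ≡ 16 (mod 47).
Hence f⁻¹(3) = 16.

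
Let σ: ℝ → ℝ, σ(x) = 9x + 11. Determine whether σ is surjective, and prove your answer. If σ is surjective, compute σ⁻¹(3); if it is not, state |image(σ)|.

Recall: surjectivity means every element of the codomain has a preimage under σ.
For any y ∈ ℝ, x = (y − 11)/9 satisfies σ(x) = y.
Thus σ is surjective.
Since σ is surjective, we compute σ⁻¹(3) = (3 − 11)/9 = −8/9.

-8/9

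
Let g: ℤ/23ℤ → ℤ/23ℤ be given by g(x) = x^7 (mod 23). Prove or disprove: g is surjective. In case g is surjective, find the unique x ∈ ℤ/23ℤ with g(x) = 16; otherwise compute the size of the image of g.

Since 23 is prime, the nonzero elements of ℤ/23ℤ form a cyclic group of order 22.
As gcd(7, 22) = 1, raising to the 7th power is a bijection on this group: if s^7 ≡ t^7 then (st^{−1})^7 = 1, and the only element of order dividing gcd(7, 22) = 1 is 1, so s = t.
With g(0) = 0 this makes g injective on all of ℤ/23ℤ, hence bijective (finite equal-size domain and codomain). In particular g is surjective.
Since g is surjective, we find the preimage of 16. The inverse of x ↦ x^7 on (ℤ/23ℤ)^× is x ↦ x^19, because 7·19 = 133 = 6·22 + 1 ≡ 1 (mod 22) and x^{22} = 1 for x ≠ 0 (Fermat). So g⁻¹(16) = 16^19 mod 23.
Repeated squaring mod 23: 16^1 ≡ 16, 16^2 ≡ 16² = 256 ≡ 3, 16^4 ≡ 3² = 9, 16^8 ≡ 9² = 81 ≡ 12, 16^16 ≡ 12² = 144 ≡ 6. Since 19 = 16 + 2 + 1, 16^19 ≡ 6·3·16: 6·3 = 18, then 18·16 = 288 ≡ 12. So 16^19 ≡ 12 (mod 23).
Hence g⁻¹(16) = 12.

12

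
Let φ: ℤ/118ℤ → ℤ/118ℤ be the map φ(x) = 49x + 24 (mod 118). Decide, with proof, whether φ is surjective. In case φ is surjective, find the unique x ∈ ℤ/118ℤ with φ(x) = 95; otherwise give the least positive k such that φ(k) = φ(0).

105

Since gcd(49, 118) = 1, 49 is invertible modulo 118. Euclid's algorithm: 118 = 2·49 + 20, 49 = 2·20 + 9, 20 = 2·9 + 2, 9 = 4·2 + 1; back-substituting gives 1 = 53·49 − 22·118, so 49⁻¹ ≡ 53 (mod 118).
Then y ↦ 53(y − 24) is a two-sided inverse to φ, so every y ∈ ℤ/118ℤ has a preimage.
Thus φ is surjective.
Since φ is surjective, we find φ⁻¹(95): we need 49x ≡ 95 − 24 ≡ 71 (mod 118). Using 49⁻¹ = 53: x ≡ 53·71 = 3763 = 31·118 + 105, so x = 105.
Check: φ(105) = 49·105 + 24 = 5169 = 43·118 + 95 ≡ 95 (mod 118).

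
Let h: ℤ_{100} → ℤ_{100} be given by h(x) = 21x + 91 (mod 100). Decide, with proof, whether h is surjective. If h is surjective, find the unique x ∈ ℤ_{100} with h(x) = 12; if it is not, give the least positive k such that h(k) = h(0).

1

By definition, h is surjective if every y in the codomain equals h(x) for some x in the domain.
Since gcd(21, 100) = 1, 21 is invertible modulo 100. Euclid's algorithm: 100 = 4·21 + 16, 21 = 1·16 + 5, 16 = 3·5 + 1; back-substituting gives 1 = 81·21 − 17·100, so 21⁻¹ ≡ 81 (mod 100).
For any y ∈ ℤ_{100}, x = 81(y − 91) mod 100 satisfies h(x) = 21·81(y − 91) + 91 ≡ y (since 21·81 ≡ 1 mod 100). So every y has a preimage.
Thus h is surjective.
Since h is surjective, we compute h⁻¹(12): solve 21x + 91 ≡ 12 (mod 100), i.e. 21x ≡ 21 (mod 100).
Multiplying by 21⁻¹ = 81 gives x ≡ 81·21 = 1701 = 17·100 + 1 ≡ 1 (mod 100).
Check: h(1) = 21·1 + 91 = 112 = 1·100 + 12 ≡ 12 (mod 100).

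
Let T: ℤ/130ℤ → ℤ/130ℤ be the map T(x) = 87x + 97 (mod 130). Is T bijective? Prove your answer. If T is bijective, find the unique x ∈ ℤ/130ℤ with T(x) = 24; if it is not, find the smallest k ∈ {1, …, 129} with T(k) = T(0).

Recall that injectivity means: for all s, t in the domain, T(s) = T(t) implies s = t.
If T(s) = T(t), then 87s ≡ 87t (mod 130). Because gcd(87, 130) = 1, we may cancel 87 to get s ≡ t (mod 130).
We now compute 87⁻¹ mod 130 explicitly. Euclid's algorithm: 130 = 1·87 + 43, 87 = 2·43 + 1; back-substituting gives 1 = 3·87 − 2·130, so 87⁻¹ ≡ 3 (mod 130).
Then y ↦ 3(y − 97) is a two-sided inverse to T, so every y ∈ ℤ/130ℤ has a preimage.
Hence T is bijective.
Since T is bijective, we find T⁻¹(24): we need 87x ≡ 24 − 97 ≡ 57 (mod 130). Using 87⁻¹ = 3: x ≡ 3·57 = 171 = 1·130 + 41, so x = 41.
Check: T(41) = 87·41 + 97 = 3664 = 28·130 + 24 ≡ 24 (mod 130).

41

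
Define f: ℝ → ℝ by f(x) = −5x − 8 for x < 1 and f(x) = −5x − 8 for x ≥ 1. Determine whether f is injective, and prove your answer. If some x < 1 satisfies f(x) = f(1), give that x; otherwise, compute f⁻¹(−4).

-4/5

Both pieces are strictly decreasing (slopes −5 and −5), so each is injective on its own interval.
The left piece maps (−∞, 1) onto (−13, ∞); the right piece maps [1, ∞) onto (−∞, −13].
These images are disjoint, so no value is attained by both pieces. Hence f is injective.
Because the two images are disjoint, no x < 1 has f(x) = f(1), so we compute f⁻¹(−4): −4 lies in (−13, ∞), so solve −5x − 8 = −4: x = (−4 + 8)/(−5) = −4/5.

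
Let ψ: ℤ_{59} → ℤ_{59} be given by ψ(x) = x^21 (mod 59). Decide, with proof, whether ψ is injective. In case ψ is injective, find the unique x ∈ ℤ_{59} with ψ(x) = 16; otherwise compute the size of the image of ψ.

41

Since 59 is prime, the nonzero elements of ℤ_{59} form a cyclic group of order 58.
As gcd(21, 58) = 1, raising to the 21st power is a bijection on this group: if s^21 ≡ t^21 then (st^{−1})^21 = 1, and the only element of order dividing gcd(21, 58) = 1 is 1, so s = t.
With ψ(0) = 0 this makes ψ injective on all of ℤ_{59}, hence bijective (finite equal-size domain and codomain). In particular ψ is injective.
Since ψ is injective, we find the preimage of 16. The inverse of x ↦ x^21 on (ℤ_{59})^× is x ↦ x^47, because 21·47 = 987 = 17·58 + 1 ≡ 1 (mod 58) and x^{58} = 1 for x ≠ 0 (Fermat). So ψ⁻¹(16) = 16^47 mod 59.
Repeated squaring mod 59: 16^1 ≡ 16, 16^2 ≡ 16² = 256 ≡ 20, 16^4 ≡ 20² = 400 ≡ 46, 16^8 ≡ 46² = 2116 ≡ 51, 16^16 ≡ 51² = 2601 ≡ 5, 16^32 ≡ 5² = 25. Since 47 = 32 + 8 + 4 + 2 + 1, 16^47 ≡ 25·51·46·20·16: 25·51 = 1275 ≡ 36, then 36·46 = 1656 ≡ 4, then 4·20 = 80 ≡ 21, then 21·16 = 336 ≡ 41. So 16^47 ≡ 41 (mod 59).
Hence ψ⁻¹(16) = 41.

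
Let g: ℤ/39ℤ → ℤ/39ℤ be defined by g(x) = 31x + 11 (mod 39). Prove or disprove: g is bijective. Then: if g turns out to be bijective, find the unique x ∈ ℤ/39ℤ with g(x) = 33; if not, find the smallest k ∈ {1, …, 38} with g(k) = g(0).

If g(u) = g(v), then 31u ≡ 31v (mod 39). Because gcd(31, 39) = 1, we may cancel 31 to get u ≡ v (mod 39).
We now compute 31⁻¹ mod 39 explicitly. Euclid's algorithm: 39 = 1·31 + 8, 31 = 3·8 + 7, 8 = 1·7 + 1; back-substituting gives 1 = 34·31 − 27·39, so 31⁻¹ ≡ 34 (mod 39).
For any y ∈ ℤ/39ℤ, x = 34(y − 11) mod 39 satisfies g(x) = 31·34(y − 11) + 11 ≡ y (since 31·34 ≡ 1 mod 39). So every y has a preimage.
Hence g is bijective.
Since g is bijective, we find g⁻¹(33): we need 31x ≡ 33 − 11 ≡ 22 (mod 39). Using 31⁻¹ = 34: x ≡ 34·22 = 748 = 19·39 + 7, so x = 7.
Check: g(7) = 31·7 + 11 = 228 = 5·39 + 33 ≡ 33 (mod 39).

7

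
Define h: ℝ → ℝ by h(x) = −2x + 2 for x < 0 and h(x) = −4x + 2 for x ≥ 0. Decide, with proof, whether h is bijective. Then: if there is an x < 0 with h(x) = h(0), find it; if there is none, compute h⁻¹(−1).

3/4

Both pieces are strictly decreasing (slopes −2 and −4), so each is injective on its own interval.
The left piece maps (−∞, 0) onto (2, ∞); the right piece maps [0, ∞) onto (−∞, 2].
Since 2 = 2, the images partition ℝ: h is injective and surjective, hence bijective.
Because the two images are disjoint, no x < 0 has h(x) = h(0), so we compute h⁻¹(−1): −1 lies in (−∞, 2], so solve −4x + 2 = −1: x = (−1 − 2)/(−4) = 3/4.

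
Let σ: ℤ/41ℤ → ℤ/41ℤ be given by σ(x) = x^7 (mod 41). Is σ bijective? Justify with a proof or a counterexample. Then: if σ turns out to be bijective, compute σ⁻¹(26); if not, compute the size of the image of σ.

Since 41 is prime, the nonzero elements of ℤ/41ℤ form a cyclic group of order 40.
As gcd(7, 40) = 1, raising to the 7th power is a bijection on this group: if a^7 ≡ b^7 then (ab^{−1})^7 = 1, and the only element of order dividing gcd(7, 40) = 1 is 1, so a = b.
With σ(0) = 0 this makes σ injective on all of ℤ/41ℤ, hence bijective (finite equal-size domain and codomain). In particular σ is bijective.
Since σ is bijective, we find the preimage of 26. The inverse of x ↦ x^7 on (ℤ/41ℤ)^× is x ↦ x^23, because 7·23 = 161 = 4·40 + 1 ≡ 1 (mod 40) and x^{40} = 1 for x ≠ 0 (Fermat). So σ⁻¹(26) = 26^23 mod 41.
Repeated squaring mod 41: 26^1 ≡ 26, 26^2 ≡ 26² = 676 ≡ 20, 26^4 ≡ 20² = 400 ≡ 31, 26^8 ≡ 31² = 961 ≡ 18, 26^16 ≡ 18² = 324 ≡ 37. Since 23 = 16 + 4 + 2 + 1, 26^23 ≡ 37·31·20·26: 37·31 = 1147 ≡ 40, then 40·20 = 800 ≡ 21, then 21·26 = 546 ≡ 13. So 26^23 ≡ 13 (mod 41).
Hence σ⁻¹(26) = 13.

13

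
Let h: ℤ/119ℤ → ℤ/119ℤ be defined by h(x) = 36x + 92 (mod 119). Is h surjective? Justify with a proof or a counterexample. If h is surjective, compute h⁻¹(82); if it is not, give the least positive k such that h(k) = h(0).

Since gcd(36, 119) = 1, 36 is invertible modulo 119. Euclid's algorithm: 119 = 3·36 + 11, 36 = 3·11 + 3, 11 = 3·3 + 2, 3 = 1·2 + 1; back-substituting gives 1 = 43·36 − 13·119, so 36⁻¹ ≡ 43 (mod 119).
For any y ∈ ℤ/119ℤ, x = 43(y − 92) mod 119 satisfies h(x) = 36·43(y − 92) + 92 ≡ y (since 36·43 ≡ 1 mod 119). So every y has a preimage.
Thus h is surjective.
Since h is surjective, we compute h⁻¹(82): solve 36x + 92 ≡ 82 (mod 119), i.e. 36x ≡ 109 (mod 119).
Multiplying by 36⁻¹ = 43 gives x ≡ 43·109 = 4687 = 39·119 + 46 ≡ 46 (mod 119).
Check: h(46) = 36·46 + 92 = 1748 = 14·119 + 82 ≡ 82 (mod 119).

46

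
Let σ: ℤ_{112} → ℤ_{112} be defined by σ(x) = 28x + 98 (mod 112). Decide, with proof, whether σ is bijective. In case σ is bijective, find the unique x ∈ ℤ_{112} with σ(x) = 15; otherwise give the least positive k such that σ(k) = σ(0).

We have gcd(28, 112) = 28 > 1. Taking u = 0 and v = 4: σ(0) = 98 and σ(4) = 28·4 + 98 = 210 ≡ 98 (mod 112).
So σ(0) = σ(4) while 0 ≠ 4, so σ is not injective, hence not bijective.
Since σ is not bijective, we find the least positive k with σ(k) = σ(0): this means 28k ≡ 0 (mod 112), i.e. 112 ∣ 28k. Since gcd(28, 112) = 28, dividing through by 28 this holds exactly when 4 ∣ k.
The smallest positive such k is 4.

4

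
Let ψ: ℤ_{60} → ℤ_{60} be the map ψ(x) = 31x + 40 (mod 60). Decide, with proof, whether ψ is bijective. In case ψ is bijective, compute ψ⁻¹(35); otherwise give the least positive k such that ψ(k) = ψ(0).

Recall: injectivity means: for all s, t in the domain, ψ(s) = ψ(t) implies s = t.
If ψ(s) = ψ(t), then 31s ≡ 31t (mod 60). Because gcd(31, 60) = 1, we may cancel 31 to get s ≡ t (mod 60).
We now compute 31⁻¹ mod 60 explicitly. Euclid's algorithm: 60 = 1·31 + 29, 31 = 1·29 + 2, 29 = 14·2 + 1; back-substituting gives 1 = 31·31 − 16·60, so 31⁻¹ ≡ 31 (mod 60).
Then y ↦ 31(y − 40) is a two-sided inverse to ψ, so every y ∈ ℤ_{60} has a preimage.
Hence ψ is bijective.
Since ψ is bijective, we compute ψ⁻¹(35): solve 31x + 40 ≡ 35 (mod 60), i.e. 31x ≡ 55 (mod 60).
Multiplying by 31⁻¹ = 31 gives x ≡ 31·55 = 1705 = 28·60 + 25 ≡ 25 (mod 60).
Check: ψ(25) = 31·25 + 40 = 815 = 13·60 + 35 ≡ 35 (mod 60).

25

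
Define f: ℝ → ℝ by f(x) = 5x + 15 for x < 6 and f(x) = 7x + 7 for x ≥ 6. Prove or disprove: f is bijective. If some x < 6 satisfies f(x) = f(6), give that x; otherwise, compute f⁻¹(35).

4

Both pieces are strictly increasing (slopes 5 and 7), so each is injective on its own interval.
The left piece maps (−∞, 6) onto (−∞, 45); the right piece maps [6, ∞) onto [49, ∞).
The images leave a gap (45 has no preimage), so f is not surjective, hence not bijective.
Because the two images are disjoint, no x < 6 has f(x) = f(6), so we compute f⁻¹(35): 35 lies in (−∞, 45), so solve 5x + 15 = 35: x = (35 − 15)/5 = 4.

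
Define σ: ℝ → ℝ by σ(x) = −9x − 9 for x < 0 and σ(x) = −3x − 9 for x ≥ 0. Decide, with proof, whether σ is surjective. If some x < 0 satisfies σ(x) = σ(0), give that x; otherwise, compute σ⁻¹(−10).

Both pieces are strictly decreasing (slopes −9 and −3), so each is injective on its own interval.
The left piece maps (−∞, 0) onto (−9, ∞); the right piece maps [0, ∞) onto (−∞, −9].
These images together cover ℝ, so σ is surjective.
Because the two images are disjoint, no x < 0 has σ(x) = σ(0), so we compute σ⁻¹(−10): −10 lies in (−∞, −9], so solve −3x − 9 = −10: x = (−10 + 9)/(−3) = 1/3.

1/3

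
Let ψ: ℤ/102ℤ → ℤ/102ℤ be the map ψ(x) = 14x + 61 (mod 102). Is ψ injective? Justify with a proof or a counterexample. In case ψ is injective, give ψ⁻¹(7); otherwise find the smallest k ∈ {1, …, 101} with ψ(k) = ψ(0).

We have gcd(14, 102) = 2 > 1. Taking s = 0 and t = 51: ψ(0) = 61 and ψ(51) = 14·51 + 61 = 775 ≡ 61 (mod 102).
So ψ(0) = ψ(51) while 0 ≠ 51, thus ψ is not injective.
Since ψ is not injective, we find the least positive k with ψ(k) = ψ(0): this means 14k ≡ 0 (mod 102), i.e. 102 ∣ 14k. Since gcd(14, 102) = 2, dividing through by 2 this holds exactly when 51 ∣ 7k, and as gcd(7, 51) = 1, exactly when 51 ∣ k.
The smallest positive such k is 51.

51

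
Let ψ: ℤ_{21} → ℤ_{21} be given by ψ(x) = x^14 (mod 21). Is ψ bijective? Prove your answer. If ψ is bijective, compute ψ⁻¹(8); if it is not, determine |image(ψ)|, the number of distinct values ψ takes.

ψ(2): Repeated squaring mod 21: 2^1 ≡ 2, 2^2 ≡ 2² = 4, 2^4 ≡ 4² = 16, 2^8 ≡ 16² = 256 ≡ 4. Since 14 = 8 + 4 + 2, 2^14 ≡ 4·16·4: 4·16 = 64 ≡ 1, then 1·4 = 4. So 2^14 ≡ 4 (mod 21).
ψ(5): Repeated squaring mod 21: 5^1 ≡ 5, 5^2 ≡ 5² = 25 ≡ 4, 5^4 ≡ 4² = 16, 5^8 ≡ 16² = 256 ≡ 4. Since 14 = 8 + 4 + 2, 5^14 ≡ 4·16·4: 4·16 = 64 ≡ 1, then 1·4 = 4. So 5^14 ≡ 4 (mod 21).
So ψ(2) = ψ(5) = 4 while 2 ≠ 5, therefore ψ is not injective, hence not bijective.
Since ψ is not bijective, we determine |image(ψ)|. Computing x^14 mod 21 for each x (by repeated squaring, reducing mod 21 at every step), the values ψ(0), ψ(1), …, ψ(20) are: 0, 1, 4, 9, 16, 4, 15, 7, 1, 18, 16, 16, 18, 1, 7, 15, 4, 16, 9, 4, 1.
The distinct values are {0, 1, 4, 7, 9, 15, 16, 18}; there are 8 of them.

8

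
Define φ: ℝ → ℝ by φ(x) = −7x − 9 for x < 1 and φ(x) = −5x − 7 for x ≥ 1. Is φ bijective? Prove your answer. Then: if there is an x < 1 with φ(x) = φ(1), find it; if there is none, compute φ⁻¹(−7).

3/7

Both pieces are strictly decreasing (slopes −7 and −5), so each is injective on its own interval.
The left piece maps (−∞, 1) onto (−16, ∞); the right piece maps [1, ∞) onto (−∞, −12].
These images overlap. In particular φ(1) = −12 (right piece), and solving −7x − 9 = −12 on the left piece gives x = 3/7 < 1.
So φ(3/7) = φ(1) with 3/7 ≠ 1, and φ is not injective, hence not bijective. This x = 3/7 is the requested value below 1.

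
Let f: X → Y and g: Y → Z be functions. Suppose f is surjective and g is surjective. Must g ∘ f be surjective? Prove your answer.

Let c ∈ Z. Since g is surjective, there is b ∈ Y with g(b) = c. Since f is surjective, there is a ∈ X with f(a) = b.
Then (g ∘ f)(a) = g(b) = c. Hence g ∘ f is surjective.

surjective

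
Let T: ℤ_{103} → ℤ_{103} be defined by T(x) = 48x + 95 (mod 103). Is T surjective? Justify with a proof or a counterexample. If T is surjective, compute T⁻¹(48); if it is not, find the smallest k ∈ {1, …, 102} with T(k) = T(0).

87

Recall: T is surjective if every y in the codomain equals T(x) for some x in the domain.
Since gcd(48, 103) = 1, 48 is invertible modulo 103. Euclid's algorithm: 103 = 2·48 + 7, 48 = 6·7 + 6, 7 = 1·6 + 1; back-substituting gives 1 = 88·48 − 41·103, so 48⁻¹ ≡ 88 (mod 103).
Then y ↦ 88(y − 95) is a two-sided inverse to T, so every y ∈ ℤ_{103} has a preimage.
Therefore T is surjective.
Since T is surjective, we find T⁻¹(48): we need 48x ≡ 48 − 95 ≡ 56 (mod 103). Using 48⁻¹ = 88: x ≡ 88·56 = 4928 = 47·103 + 87, so x = 87.
Check: T(87) = 48·87 + 95 = 4271 = 41·103 + 48 ≡ 48 (mod 103).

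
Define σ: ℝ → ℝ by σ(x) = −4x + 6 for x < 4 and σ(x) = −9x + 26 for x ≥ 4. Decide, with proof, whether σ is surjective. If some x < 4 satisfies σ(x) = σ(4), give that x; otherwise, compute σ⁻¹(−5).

11/4

Both pieces are strictly decreasing (slopes −4 and −9), so each is injective on its own interval.
The left piece maps (−∞, 4) onto (−10, ∞); the right piece maps [4, ∞) onto (−∞, −10].
These images together cover ℝ, so σ is surjective.
Because the two images are disjoint, no x < 4 has σ(x) = σ(4), so we compute σ⁻¹(−5): −5 lies in (−10, ∞), so solve −4x + 6 = −5: x = (−5 − 6)/(−4) = 11/4.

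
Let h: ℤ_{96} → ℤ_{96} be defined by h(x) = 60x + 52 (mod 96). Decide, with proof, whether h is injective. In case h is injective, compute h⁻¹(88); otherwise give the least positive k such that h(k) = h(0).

8

We have gcd(60, 96) = 12 > 1. Taking s = 0 and t = 8: h(0) = 52 and h(8) = 60·8 + 52 = 532 ≡ 52 (mod 96).
So h(0) = h(8) while 0 ≠ 8, therefore h is not injective.
Since h is not injective, we find the least positive k with h(k) = h(0): this means 60k ≡ 0 (mod 96), i.e. 96 ∣ 60k. Since gcd(60, 96) = 12, dividing through by 12 this holds exactly when 8 ∣ 5k, and as gcd(5, 8) = 1, exactly when 8 ∣ k.
The smallest positive such k is 8.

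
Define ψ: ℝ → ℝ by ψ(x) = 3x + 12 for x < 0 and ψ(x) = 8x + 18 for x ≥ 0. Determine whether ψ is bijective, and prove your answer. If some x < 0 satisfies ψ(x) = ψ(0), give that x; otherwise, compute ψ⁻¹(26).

Both pieces are strictly increasing (slopes 3 and 8), so each is injective on its own interval.
The left piece maps (−∞, 0) onto (−∞, 12); the right piece maps [0, ∞) onto [18, ∞).
The images leave a gap (12 has no preimage), so ψ is not surjective, hence not bijective.
Because the two images are disjoint, no x < 0 has ψ(x) = ψ(0), so we compute ψ⁻¹(26): 26 lies in [18, ∞), so solve 8x + 18 = 26: x = (26 − 18)/8 = 1.

1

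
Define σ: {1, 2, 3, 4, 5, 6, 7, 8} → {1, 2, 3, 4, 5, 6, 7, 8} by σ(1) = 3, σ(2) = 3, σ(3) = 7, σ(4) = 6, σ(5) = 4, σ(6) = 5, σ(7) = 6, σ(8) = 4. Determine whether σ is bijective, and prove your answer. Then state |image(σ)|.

5

σ(1) = 3 = σ(2) with 1 ≠ 2, so σ is not injective, hence not bijective.
The image of σ is {3, 4, 5, 6, 7}, which has 5 elements.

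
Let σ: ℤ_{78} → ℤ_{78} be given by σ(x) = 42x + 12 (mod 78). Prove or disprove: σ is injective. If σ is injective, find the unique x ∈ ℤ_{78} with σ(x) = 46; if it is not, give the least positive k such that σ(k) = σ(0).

Recall: σ is injective when σ(s) = σ(t) forces s = t.
We have gcd(42, 78) = 6 > 1. Taking s = 0 and t = 13: σ(0) = 12 and σ(13) = 42·13 + 12 = 558 ≡ 12 (mod 78).
So σ(0) = σ(13) while 0 ≠ 13, hence σ is not injective.
Since σ is not injective, we find the least positive k with σ(k) = σ(0): this means 42k ≡ 0 (mod 78), i.e. 78 ∣ 42k. Since gcd(42, 78) = 6, dividing through by 6 this holds exactly when 13 ∣ 7k, and as gcd(7, 13) = 1, exactly when 13 ∣ k.
The smallest positive such k is 13.

13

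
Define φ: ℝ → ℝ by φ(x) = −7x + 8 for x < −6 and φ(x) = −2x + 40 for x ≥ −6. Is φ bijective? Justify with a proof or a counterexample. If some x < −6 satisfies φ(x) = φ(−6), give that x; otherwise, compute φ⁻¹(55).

Both pieces are strictly decreasing (slopes −7 and −2), so each is injective on its own interval.
The left piece maps (−∞, −6) onto (50, ∞); the right piece maps [−6, ∞) onto (−∞, 52].
These images overlap. In particular φ(−6) = 52 (right piece), and solving −7x + 8 = 52 on the left piece gives x = −44/7 < −6.
So φ(−44/7) = φ(−6) with −44/7 ≠ −6, and φ is not injective, hence not bijective. This x = −44/7 is the requested value below −6.

-44/7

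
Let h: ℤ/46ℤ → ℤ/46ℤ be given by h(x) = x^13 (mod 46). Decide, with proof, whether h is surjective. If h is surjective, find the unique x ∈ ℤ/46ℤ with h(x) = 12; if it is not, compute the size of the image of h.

Computing x^13 mod 46 for each x (by repeated squaring, reducing mod 46 at every step), the values h(0), h(1), …, h(45) are: 0, 1, 4, 9, 16, 21, 36, 43, 18, 35, 38, 17, 6, 31, 34, 5, 26, 33, 2, 7, 14, 19, 22, 23, 24, 27, 32, 39, 44, 13, 20, 41, 12, 15, 40, 29, 8, 11, 28, 3, 10, 25, 30, 37, 42, 45.
Every element of ℤ/46ℤ appears exactly once in this list, so h is a bijection, and in particular surjective.
Since h is surjective, we read off the preimage of 12 from the same table: h(32) = 12, so h⁻¹(12) = 32.

32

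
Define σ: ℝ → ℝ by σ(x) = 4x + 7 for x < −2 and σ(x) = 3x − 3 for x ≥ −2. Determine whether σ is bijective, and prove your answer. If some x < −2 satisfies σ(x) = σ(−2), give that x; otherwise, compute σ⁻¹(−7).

Both pieces are strictly increasing (slopes 4 and 3), so each is injective on its own interval.
The left piece maps (−∞, −2) onto (−∞, −1); the right piece maps [−2, ∞) onto [−9, ∞).
These images overlap. In particular σ(−2) = −9 (right piece), and solving 4x + 7 = −9 on the left piece gives x = −4 < −2.
So σ(−4) = σ(−2) with −4 ≠ −2, and σ is not injective, hence not bijective. This x = −4 is the requested value below −2.

-4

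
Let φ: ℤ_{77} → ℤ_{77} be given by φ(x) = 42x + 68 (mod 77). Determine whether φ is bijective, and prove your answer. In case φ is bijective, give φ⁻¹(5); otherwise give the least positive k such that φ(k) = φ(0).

11

Recall: injectivity means: for all s, t in the domain, φ(s) = φ(t) implies s = t.
We have gcd(42, 77) = 7 > 1. Taking s = 0 and t = 11: φ(0) = 68 and φ(11) = 42·11 + 68 = 530 ≡ 68 (mod 77).
So φ(0) = φ(11) while 0 ≠ 11, therefore φ is not injective, hence not bijective.
Since φ is not bijective, we find the least positive k with φ(k) = φ(0): this means 42k ≡ 0 (mod 77), i.e. 77 ∣ 42k. Since gcd(42, 77) = 7, dividing through by 7 this holds exactly when 11 ∣ 6k, and as gcd(6, 11) = 1, exactly when 11 ∣ k.
The smallest positive such k is 11.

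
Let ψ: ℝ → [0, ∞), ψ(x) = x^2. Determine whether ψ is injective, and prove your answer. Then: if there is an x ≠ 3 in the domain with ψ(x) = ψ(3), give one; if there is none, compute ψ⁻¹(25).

ψ(3) = 9 = (−3)^2 = ψ(−3) (since 2 is even), with 3 ≠ −3. So ψ is not injective.
For the follow-up, such an x exists: taking x = −3 ∈ ℝ gives ψ(−3) = 9 = ψ(3) with −3 ≠ 3.

-3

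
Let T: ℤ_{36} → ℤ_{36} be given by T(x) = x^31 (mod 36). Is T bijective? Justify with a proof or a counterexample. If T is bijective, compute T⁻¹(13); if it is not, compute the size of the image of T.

T(0) = 0^31 = 0.
T(6): Repeated squaring mod 36: 6^1 ≡ 6, 6^2 ≡ 6² = 36 ≡ 0, 6^4 ≡ 0² = 0, 6^8 ≡ 0² = 0, 6^16 ≡ 0² = 0. Since 31 = 16 + 8 + 4 + 2 + 1, 6^31 ≡ 0·0·0·0·6: 0·0 = 0, then 0·0 = 0, then 0·0 = 0, then 0·6 = 0. So 6^31 ≡ 0 (mod 36).
So T(0) = T(6) = 0 while 0 ≠ 6, hence T is not injective, hence not bijective.
Since T is not bijective, we determine |image(T)|. Computing x^31 mod 36 for each x (by repeated squaring, reducing mod 36 at every step), the values T(0), T(1), …, T(35) are: 0, 1, 20, 27, 4, 5, 0, 7, 8, 9, 28, 11, 0, 13, 32, 27, 16, 17, 0, 19, 20, 9, 4, 23, 0, 25, 8, 27, 28, 29, 0, 31, 32, 9, 16, 35.
The distinct values are {0, 1, 4, 5, 7, 8, 9, 11, 13, 16, 17, 19, 20, 23, 25, 27, 28, 29, 31, 32, 35}; there are 21 of them.

21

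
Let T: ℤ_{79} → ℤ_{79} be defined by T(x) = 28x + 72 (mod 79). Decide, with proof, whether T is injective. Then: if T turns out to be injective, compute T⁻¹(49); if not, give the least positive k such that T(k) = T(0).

If T(s) = T(t), then 28s ≡ 28t (mod 79). Because gcd(28, 79) = 1, we may cancel 28 to get s ≡ t (mod 79).
Hence T is injective.
We now compute 28⁻¹ mod 79 explicitly. Euclid's algorithm: 79 = 2·28 + 23, 28 = 1·23 + 5, 23 = 4·5 + 3, 5 = 1·3 + 2, 3 = 1·2 + 1; back-substituting gives 1 = 48·28 − 17·79, so 28⁻¹ ≡ 48 (mod 79).
Since T is injective, we find T⁻¹(49): we need 28x ≡ 49 − 72 ≡ 56 (mod 79). Using 28⁻¹ = 48: x ≡ 48·56 = 2688 = 34·79 + 2, so x = 2.
Check: T(2) = 28·2 + 72 = 128 = 1·79 + 49 ≡ 49 (mod 79).

2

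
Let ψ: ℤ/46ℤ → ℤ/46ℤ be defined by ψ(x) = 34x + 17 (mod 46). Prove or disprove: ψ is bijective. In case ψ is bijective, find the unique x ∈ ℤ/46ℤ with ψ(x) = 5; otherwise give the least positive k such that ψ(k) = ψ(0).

23

Recall that ψ is injective when ψ(x_1) = ψ(x_2) forces x_1 = x_2.
We have gcd(34, 46) = 2 > 1. Taking x_1 = 0 and x_2 = 23: ψ(0) = 17 and ψ(23) = 34·23 + 17 = 799 ≡ 17 (mod 46).
So ψ(0) = ψ(23) while 0 ≠ 23, thus ψ is not injective, hence not bijective.
Since ψ is not bijective, we find the least positive k with ψ(k) = ψ(0): this means 34k ≡ 0 (mod 46), i.e. 46 ∣ 34k. Since gcd(34, 46) = 2, dividing through by 2 this holds exactly when 23 ∣ 17k, and as gcd(17, 23) = 1, exactly when 23 ∣ k.
The smallest positive such k is 23.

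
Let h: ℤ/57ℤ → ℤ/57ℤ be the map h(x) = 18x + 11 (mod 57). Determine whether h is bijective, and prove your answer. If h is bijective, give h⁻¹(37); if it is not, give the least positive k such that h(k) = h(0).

We have gcd(18, 57) = 3 > 1. Taking s = 0 and t = 19: h(0) = 11 and h(19) = 18·19 + 11 = 353 ≡ 11 (mod 57).
So h(0) = h(19) while 0 ≠ 19, so h is not injective, hence not bijective.
Since h is not bijective, we find the least positive k with h(k) = h(0): this means 18k ≡ 0 (mod 57), i.e. 57 ∣ 18k. Since gcd(18, 57) = 3, dividing through by 3 this holds exactly when 19 ∣ 6k, and as gcd(6, 19) = 1, exactly when 19 ∣ k.
The smallest positive such k is 19.

19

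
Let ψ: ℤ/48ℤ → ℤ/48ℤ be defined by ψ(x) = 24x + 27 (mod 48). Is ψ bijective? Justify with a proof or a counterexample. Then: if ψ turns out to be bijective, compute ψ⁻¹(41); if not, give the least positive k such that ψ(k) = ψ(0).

We have gcd(24, 48) = 24 > 1. Taking s = 0 and t = 2: ψ(0) = 27 and ψ(2) = 24·2 + 27 = 75 ≡ 27 (mod 48).
So ψ(0) = ψ(2) while 0 ≠ 2, so ψ is not injective, hence not bijective.
Since ψ is not bijective, we find the least positive k with ψ(k) = ψ(0): this means 24k ≡ 0 (mod 48), i.e. 48 ∣ 24k. Since gcd(24, 48) = 24, dividing through by 24 this holds exactly when 2 ∣ k.
The smallest positive such k is 2.

2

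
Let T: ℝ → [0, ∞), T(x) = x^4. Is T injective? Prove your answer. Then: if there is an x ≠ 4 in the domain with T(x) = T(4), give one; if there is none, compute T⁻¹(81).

T(4) = 256 = (−4)^4 = T(−4) (since 4 is even), with 4 ≠ −4. So T is not injective.
For the follow-up, such an x exists: taking x = −4 ∈ ℝ gives T(−4) = 256 = T(4) with −4 ≠ 4.

-4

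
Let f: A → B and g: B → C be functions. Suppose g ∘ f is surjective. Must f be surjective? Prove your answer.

No. Take A = {1}, B = {1, 2, 3, 4}, C = {1}, f(a) = 1 for every a ∈ A, and g(b) = 1 for every b ∈ B.
Then g ∘ f is surjective onto {1}, but 4 ∈ B has no preimage under f, so f is not surjective.

not surjective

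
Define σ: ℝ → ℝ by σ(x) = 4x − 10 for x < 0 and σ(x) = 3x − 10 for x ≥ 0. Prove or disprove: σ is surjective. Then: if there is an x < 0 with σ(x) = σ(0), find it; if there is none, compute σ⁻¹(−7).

Both pieces are strictly increasing (slopes 4 and 3), so each is injective on its own interval.
The left piece maps (−∞, 0) onto (−∞, −10); the right piece maps [0, ∞) onto [−10, ∞).
These images together cover ℝ, so σ is surjective.
Because the two images are disjoint, no x < 0 has σ(x) = σ(0), so we compute σ⁻¹(−7): −7 lies in [−10, ∞), so solve 3x − 10 = −7: x = (−7 + 10)/3 = 1.

1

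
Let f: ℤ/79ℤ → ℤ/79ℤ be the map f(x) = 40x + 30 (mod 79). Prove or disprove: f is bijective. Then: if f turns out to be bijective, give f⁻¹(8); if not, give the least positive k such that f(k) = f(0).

By definition, f is injective if f(s) = f(t) implies s = t.
Suppose f(s) = f(t) in ℤ/79ℤ. Then 40s + 30 ≡ 40t + 30 (mod 79), hence 40(s − t) ≡ 0 (mod 79).
Since gcd(40, 79) = 1, 40 is invertible modulo 79, therefore s − t ≡ 0 (mod 79), i.e. s = t.
We now compute 40⁻¹ mod 79 explicitly. Euclid's algorithm: 79 = 1·40 + 39, 40 = 1·39 + 1; back-substituting gives 1 = 2·40 − 1·79, so 40⁻¹ ≡ 2 (mod 79).
For any y ∈ ℤ/79ℤ, x = 2(y − 30) mod 79 satisfies f(x) = 40·2(y − 30) + 30 ≡ y (since 40·2 ≡ 1 mod 79). So every y has a preimage.
Therefore f is bijective.
Since f is bijective, we find f⁻¹(8): we need 40x ≡ 8 − 30 ≡ 57 (mod 79). Using 40⁻¹ = 2: x ≡ 2·57 = 114 = 1·79 + 35, so x = 35.
Check: f(35) = 40·35 + 30 = 1430 = 18·79 + 8 ≡ 8 (mod 79).

35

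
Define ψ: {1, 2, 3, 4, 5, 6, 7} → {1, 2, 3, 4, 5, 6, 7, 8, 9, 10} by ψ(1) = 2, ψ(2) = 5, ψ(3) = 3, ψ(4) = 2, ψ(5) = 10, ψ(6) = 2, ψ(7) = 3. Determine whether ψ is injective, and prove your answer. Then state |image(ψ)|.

ψ(1) = 2 = ψ(4) with 1 ≠ 4, so ψ is not injective.
The image of ψ is {2, 3, 5, 10}, which has 4 elements.

4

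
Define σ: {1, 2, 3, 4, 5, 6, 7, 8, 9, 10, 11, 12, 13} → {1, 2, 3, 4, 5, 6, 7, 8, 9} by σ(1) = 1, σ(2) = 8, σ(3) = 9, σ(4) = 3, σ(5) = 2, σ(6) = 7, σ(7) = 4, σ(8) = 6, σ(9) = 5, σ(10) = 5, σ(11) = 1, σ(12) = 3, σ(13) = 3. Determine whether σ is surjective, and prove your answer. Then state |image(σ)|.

9

Every element of the codomain has a preimage: 1 = σ(1), 2 = σ(5), 3 = σ(4), 4 = σ(7), 5 = σ(9), 6 = σ(8), 7 = σ(6), 8 = σ(2), 9 = σ(3).
Therefore σ is surjective.
The image of σ is {1, 2, 3, 4, 5, 6, 7, 8, 9}, which has 9 elements.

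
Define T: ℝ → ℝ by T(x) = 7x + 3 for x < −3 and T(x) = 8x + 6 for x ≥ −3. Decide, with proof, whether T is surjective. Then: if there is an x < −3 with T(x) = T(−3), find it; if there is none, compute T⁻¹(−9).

-15/8

Both pieces are strictly increasing (slopes 7 and 8), so each is injective on its own interval.
The left piece maps (−∞, −3) onto (−∞, −18); the right piece maps [−3, ∞) onto [−18, ∞).
These images together cover ℝ, so T is surjective.
Because the two images are disjoint, no x < −3 has T(x) = T(−3), so we compute T⁻¹(−9): −9 lies in [−18, ∞), so solve 8x + 6 = −9: x = (−9 − 6)/8 = −15/8.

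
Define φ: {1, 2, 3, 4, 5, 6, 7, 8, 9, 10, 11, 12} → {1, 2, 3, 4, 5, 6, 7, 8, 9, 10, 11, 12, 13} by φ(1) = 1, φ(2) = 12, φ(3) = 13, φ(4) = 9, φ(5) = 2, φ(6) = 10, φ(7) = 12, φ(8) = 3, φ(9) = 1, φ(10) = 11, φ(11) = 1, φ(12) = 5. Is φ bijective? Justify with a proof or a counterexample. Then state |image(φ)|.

9

φ(2) = 12 = φ(7) with 2 ≠ 7, so φ is not injective, hence not bijective.
The image of φ is {1, 2, 3, 5, 9, 10, 11, 12, 13}, which has 9 elements.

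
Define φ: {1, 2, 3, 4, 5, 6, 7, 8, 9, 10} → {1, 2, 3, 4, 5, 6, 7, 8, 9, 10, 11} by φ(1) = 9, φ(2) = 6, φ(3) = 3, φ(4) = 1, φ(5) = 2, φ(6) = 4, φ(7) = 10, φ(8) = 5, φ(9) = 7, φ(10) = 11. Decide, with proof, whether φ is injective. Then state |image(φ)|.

The values φ(1), …, φ(10) are 9, 6, 3, 1, 2, 4, 10, 5, 7, 11 — all distinct.
So φ(u) = φ(v) only when u = v, and φ is injective.
The image of φ is {1, 2, 3, 4, 5, 6, 7, 9, 10, 11}, which has 10 elements.

10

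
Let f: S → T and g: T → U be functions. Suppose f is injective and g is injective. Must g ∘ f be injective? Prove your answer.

Suppose (g ∘ f)(u) = (g ∘ f)(v), i.e. g(f(u)) = g(f(v)).
Since g is injective, f(u) = f(v). Since f is injective, u = v. Thus g ∘ f is injective.

injective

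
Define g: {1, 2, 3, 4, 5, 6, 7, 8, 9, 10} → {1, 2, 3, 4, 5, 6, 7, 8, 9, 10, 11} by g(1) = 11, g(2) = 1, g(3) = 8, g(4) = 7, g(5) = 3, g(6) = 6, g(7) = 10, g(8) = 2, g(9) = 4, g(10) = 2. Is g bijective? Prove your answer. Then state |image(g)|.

9

g(8) = 2 = g(10) with 8 ≠ 10, so g is not injective, hence not bijective.
The image of g is {1, 2, 3, 4, 6, 7, 8, 10, 11}, which has 9 elements.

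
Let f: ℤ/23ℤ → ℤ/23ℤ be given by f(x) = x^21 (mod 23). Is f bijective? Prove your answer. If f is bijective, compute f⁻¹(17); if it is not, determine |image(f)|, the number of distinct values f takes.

19

Since 23 is prime, the nonzero elements of ℤ/23ℤ form a cyclic group of order 22.
As gcd(21, 22) = 1, raising to the 21st power is a bijection on this group: if a^21 ≡ b^21 then (ab^{−1})^21 = 1, and the only element of order dividing gcd(21, 22) = 1 is 1, so a = b.
With f(0) = 0 this makes f injective on all of ℤ/23ℤ, hence bijective (finite equal-size domain and codomain). In particular f is bijective.
Since f is bijective, we find the preimage of 17. The inverse of x ↦ x^21 on (ℤ/23ℤ)^× is x ↦ x^21, because 21·21 = 441 = 20·22 + 1 ≡ 1 (mod 22) and x^{22} = 1 for x ≠ 0 (Fermat). So f⁻¹(17) = 17^21 mod 23.
Repeated squaring mod 23: 17^1 ≡ 17, 17^2 ≡ 17² = 289 ≡ 13, 17^4 ≡ 13² = 169 ≡ 8, 17^8 ≡ 8² = 64 ≡ 18, 17^16 ≡ 18² = 324 ≡ 2. Since 21 = 16 + 4 + 1, 17^21 ≡ 2·8·17: 2·8 = 16, then 16·17 = 272 ≡ 19. So 17^21 ≡ 19 (mod 23).
Hence f⁻¹(17) = 19.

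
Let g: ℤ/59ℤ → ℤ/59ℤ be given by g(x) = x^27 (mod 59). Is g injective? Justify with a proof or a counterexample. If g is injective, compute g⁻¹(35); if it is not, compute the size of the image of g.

Since 59 is prime, the nonzero elements of ℤ/59ℤ form a cyclic group of order 58.
As gcd(27, 58) = 1, raising to the 27th power is a bijection on this group: if u^27 ≡ v^27 then (uv^{−1})^27 = 1, and the only element of order dividing gcd(27, 58) = 1 is 1, so u = v.
With g(0) = 0 this makes g injective on all of ℤ/59ℤ, hence bijective (finite equal-size domain and codomain). In particular g is injective.
Since g is injective, we find the preimage of 35. The inverse of x ↦ x^27 on (ℤ/59ℤ)^× is x ↦ x^43, because 27·43 = 1161 = 20·58 + 1 ≡ 1 (mod 58) and x^{58} = 1 for x ≠ 0 (Fermat). So g⁻¹(35) = 35^43 mod 59.
Repeated squaring mod 59: 35^1 ≡ 35, 35^2 ≡ 35² = 1225 ≡ 45, 35^4 ≡ 45² = 2025 ≡ 19, 35^8 ≡ 19² = 361 ≡ 7, 35^16 ≡ 7² = 49, 35^32 ≡ 49² = 2401 ≡ 41. Since 43 = 32 + 8 + 2 + 1, 35^43 ≡ 41·7·45·35: 41·7 = 287 ≡ 51, then 51·45 = 2295 ≡ 53, then 53·35 = 1855 ≡ 26. So 35^43 ≡ 26 (mod 59).
Hence g⁻¹(35) = 26.

26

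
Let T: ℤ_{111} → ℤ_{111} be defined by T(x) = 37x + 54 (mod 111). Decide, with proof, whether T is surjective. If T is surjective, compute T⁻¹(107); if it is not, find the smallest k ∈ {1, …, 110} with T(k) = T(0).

3

By definition, T is surjective if every y in the codomain equals T(x) for some x in the domain.
Since gcd(37, 111) = 37, we have 37x ≡ 0 (mod 37) for all x, so T(x) ≡ 17 (mod 37).
But 0 ≢ 17 (mod 37), so 0 ∈ ℤ_{111} has no preimage. Therefore T is not surjective.
Since T is not surjective, we find the least positive k with T(k) = T(0): this means 37k ≡ 0 (mod 111), i.e. 111 ∣ 37k. Since gcd(37, 111) = 37, dividing through by 37 this holds exactly when 3 ∣ k.
The smallest positive such k is 3.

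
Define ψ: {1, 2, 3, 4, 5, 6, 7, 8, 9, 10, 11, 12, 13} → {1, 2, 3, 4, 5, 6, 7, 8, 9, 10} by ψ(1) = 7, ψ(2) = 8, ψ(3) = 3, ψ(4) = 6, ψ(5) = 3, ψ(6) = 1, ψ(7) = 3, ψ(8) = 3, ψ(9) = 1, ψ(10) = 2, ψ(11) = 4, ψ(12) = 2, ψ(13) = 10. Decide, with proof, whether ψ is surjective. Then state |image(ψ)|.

8

No element maps to 5, so ψ is not surjective.
The image of ψ is {1, 2, 3, 4, 6, 7, 8, 10}, which has 8 elements.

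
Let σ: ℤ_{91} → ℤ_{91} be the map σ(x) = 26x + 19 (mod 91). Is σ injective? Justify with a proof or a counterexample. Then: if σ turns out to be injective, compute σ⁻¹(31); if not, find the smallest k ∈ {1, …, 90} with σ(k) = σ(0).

7

We have gcd(26, 91) = 13 > 1. Taking x_1 = 0 and x_2 = 7: σ(0) = 19 and σ(7) = 26·7 + 19 = 201 ≡ 19 (mod 91).
So σ(0) = σ(7) while 0 ≠ 7, hence σ is not injective.
Since σ is not injective, we find the least positive k with σ(k) = σ(0): this means 26k ≡ 0 (mod 91), i.e. 91 ∣ 26k. Since gcd(26, 91) = 13, dividing through by 13 this holds exactly when 7 ∣ 2k, and as gcd(2, 7) = 1, exactly when 7 ∣ k.
The smallest positive such k is 7.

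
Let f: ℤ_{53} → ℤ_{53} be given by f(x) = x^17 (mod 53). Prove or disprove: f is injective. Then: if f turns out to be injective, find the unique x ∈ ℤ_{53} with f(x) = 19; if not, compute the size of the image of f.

41

Since 53 is prime, the nonzero elements of ℤ_{53} form a cyclic group of order 52.
As gcd(17, 52) = 1, raising to the 17th power is a bijection on this group: if u^17 ≡ v^17 then (uv^{−1})^17 = 1, and the only element of order dividing gcd(17, 52) = 1 is 1, so u = v.
With f(0) = 0 this makes f injective on all of ℤ_{53}, hence bijective (finite equal-size domain and codomain). In particular f is injective.
Since f is injective, we find the preimage of 19. The inverse of x ↦ x^17 on (ℤ_{53})^× is x ↦ x^49, because 17·49 = 833 = 16·52 + 1 ≡ 1 (mod 52) and x^{52} = 1 for x ≠ 0 (Fermat). So f⁻¹(19) = 19^49 mod 53.
Repeated squaring mod 53: 19^1 ≡ 19, 19^2 ≡ 19² = 361 ≡ 43, 19^4 ≡ 43² = 1849 ≡ 47, 19^8 ≡ 47² = 2209 ≡ 36, 19^16 ≡ 36² = 1296 ≡ 24, 19^32 ≡ 24² = 576 ≡ 46. Since 49 = 32 + 16 + 1, 19^49 ≡ 46·24·19: 46·24 = 1104 ≡ 44, then 44·19 = 836 ≡ 41. So 19^49 ≡ 41 (mod 53).
Hence f⁻¹(19) = 41.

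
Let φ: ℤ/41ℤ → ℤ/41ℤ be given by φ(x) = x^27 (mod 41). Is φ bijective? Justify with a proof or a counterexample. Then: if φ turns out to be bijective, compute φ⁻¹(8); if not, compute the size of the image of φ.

Since 41 is prime, the nonzero elements of ℤ/41ℤ form a cyclic group of order 40.
As gcd(27, 40) = 1, raising to the 27th power is a bijection on this group: if x_1^27 ≡ x_2^27 then (x_1x_2^{−1})^27 = 1, and the only element of order dividing gcd(27, 40) = 1 is 1, so x_1 = x_2.
With φ(0) = 0 this makes φ injective on all of ℤ/41ℤ, hence bijective (finite equal-size domain and codomain). In particular φ is bijective.
Since φ is bijective, we find the preimage of 8. The inverse of x ↦ x^27 on (ℤ/41ℤ)^× is x ↦ x^3, because 27·3 = 81 = 2·40 + 1 ≡ 1 (mod 40) and x^{40} = 1 for x ≠ 0 (Fermat). So φ⁻¹(8) = 8^3 mod 41.
Repeated squaring mod 41: 8^1 ≡ 8, 8^2 ≡ 8² = 64 ≡ 23. Since 3 = 2 + 1, 8^3 ≡ 23·8: 23·8 = 184 ≡ 20. So 8^3 ≡ 20 (mod 41).
Hence φ⁻¹(8) = 20.

20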